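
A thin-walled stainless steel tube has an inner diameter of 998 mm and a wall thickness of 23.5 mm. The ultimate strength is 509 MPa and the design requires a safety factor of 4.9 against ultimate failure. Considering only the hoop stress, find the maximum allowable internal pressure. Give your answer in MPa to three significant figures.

σ_allow = 509/4.9 = 103.9 MPa.
σ_h = pD/(2t) → p_allow = 2σ_allow t/D = 2×103.9×23.5/998 = 4.892 MPa.

p_allow = 4.89 MPa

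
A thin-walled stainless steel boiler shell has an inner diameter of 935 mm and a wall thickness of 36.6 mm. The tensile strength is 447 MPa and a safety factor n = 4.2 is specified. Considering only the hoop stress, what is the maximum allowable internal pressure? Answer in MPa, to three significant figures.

σ_allow = 447/4.2 = 106.4 MPa.
σ_h = pD/(2t) → p_allow = 2σ_allow t/D = 2×106.4×36.6/935 = 8.332 MPa.

p_allow = 8.33 MPa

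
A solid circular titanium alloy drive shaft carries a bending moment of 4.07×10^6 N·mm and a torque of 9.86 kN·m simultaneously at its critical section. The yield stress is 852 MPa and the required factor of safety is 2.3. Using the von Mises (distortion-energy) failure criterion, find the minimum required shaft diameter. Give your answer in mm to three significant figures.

σ_allow = σ_y/n = 852/2.3 = 370.4 MPa.
For a solid shaft σ_b = 32M/(πd³) and τ = 16T/(πd³), so the von Mises stress is σ' = (16/πd³)·√(4M²+3T²).
√(4M²+3T²) = √(4×(4.070×10^6)² + 3×(9.860×10^6)²) = 1.892×10^7 N·mm.
d³ = 16×1.892×10^7/(π×370.4) = 260100 mm³.
d = 63.83 mm.

d = 63.8 mm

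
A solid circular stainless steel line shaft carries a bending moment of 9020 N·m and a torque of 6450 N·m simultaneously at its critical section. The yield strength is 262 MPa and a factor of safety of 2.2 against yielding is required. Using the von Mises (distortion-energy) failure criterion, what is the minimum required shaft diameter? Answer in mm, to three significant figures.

σ_allow = σ_y/n = 262/2.2 = 119.1 MPa.
For a solid shaft σ_b = 32M/(πd³) and τ = 16T/(πd³), so the von Mises stress is σ' = (16/πd³)·√(4M²+3T²).
√(4M²+3T²) = √(4×(9.020×10^6)² + 3×(6.450×10^6)²) = 2.122×10^7 N·mm.
d³ = 16×2.122×10^7/(π×119.1) = 907400 mm³.
d = 96.81 mm.

d = 96.8 mm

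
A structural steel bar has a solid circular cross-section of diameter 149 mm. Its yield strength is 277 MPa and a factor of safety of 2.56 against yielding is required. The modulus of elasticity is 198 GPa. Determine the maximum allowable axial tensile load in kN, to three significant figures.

F_allow = 1890 kN

σ_allow = 277/2.56 = 108.2 MPa.
A = πd²/4 = π×149²/4 = 17440 mm².
F_allow = σ_allow × A = 108.2×17440 = 1.887×10^6 N.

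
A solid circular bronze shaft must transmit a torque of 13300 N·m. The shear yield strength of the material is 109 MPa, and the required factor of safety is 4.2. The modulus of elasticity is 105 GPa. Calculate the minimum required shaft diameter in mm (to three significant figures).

Allowable shear stress τ_allow = 109/4.2 = 25.95 MPa.
For a solid shaft τ = 16T/(πd³), so d³ = 16T/(π τ_allow) = 16×1.3300×10^7/(π×25.95) = 2.610×10^6 mm³.
d = (2.610×10^6)^(1/3) = 137.7 mm.

d = 138 mm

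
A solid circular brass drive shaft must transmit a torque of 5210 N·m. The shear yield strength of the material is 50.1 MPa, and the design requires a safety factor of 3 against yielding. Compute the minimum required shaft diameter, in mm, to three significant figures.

Allowable shear stress τ_allow = 50.1/3 = 16.70 MPa.
For a solid shaft τ = 16T/(πd³), so d³ = 16T/(π τ_allow) = 16×5210000/(π×16.70) = 1.589×10^6 mm³.
d = (1.589×10^6)^(1/3) = 116.7 mm.

d = 117 mm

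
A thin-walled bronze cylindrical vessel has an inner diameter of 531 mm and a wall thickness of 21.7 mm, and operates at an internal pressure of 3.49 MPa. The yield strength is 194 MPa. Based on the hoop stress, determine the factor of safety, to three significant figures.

σ_h = pD/(2t) = 3.49×531/(2×21.7) = 42.70 MPa.
n = 194/42.70 = 4.543.

n = 4.54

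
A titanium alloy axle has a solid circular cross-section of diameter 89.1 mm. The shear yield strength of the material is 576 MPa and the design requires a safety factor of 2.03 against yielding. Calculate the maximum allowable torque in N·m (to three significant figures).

T_allow = 39400 N·m

τ_allow = 576/2.03 = 283.7 MPa.
For a solid shaft T_allow = τ_allow·πd³/16; πd³/16 = π×89.1³/16 = 138900 mm³.
T_allow = 283.7×138900 = 3.941×10^7 N·mm = 39410 N·m.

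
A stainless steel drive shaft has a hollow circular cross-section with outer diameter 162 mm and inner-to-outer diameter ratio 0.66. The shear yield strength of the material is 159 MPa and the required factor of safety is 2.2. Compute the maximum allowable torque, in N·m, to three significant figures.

τ_allow = 159/2.2 = 72.27 MPa.
For a hollow shaft T_allow = τ_allow·πd_o³(1−k⁴)/16 with 1−k⁴ = 0.8103, so πd_o³(1−k⁴)/16 = 676400 mm³.
T_allow = 72.27×676400 = 4.888×10^7 N·mm = 48880 N·m.

T_allow = 48900 N·m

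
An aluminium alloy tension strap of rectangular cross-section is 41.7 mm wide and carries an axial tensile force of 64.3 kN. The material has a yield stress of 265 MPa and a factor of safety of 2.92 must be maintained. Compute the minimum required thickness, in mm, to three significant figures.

σ_allow = 265/2.92 = 90.75 MPa.
Required area A = F/σ_allow = 64300/90.75 = 708.5 mm².
t = A/w = 708.5/41.7 = 16.99 mm.

t = 17.0 mm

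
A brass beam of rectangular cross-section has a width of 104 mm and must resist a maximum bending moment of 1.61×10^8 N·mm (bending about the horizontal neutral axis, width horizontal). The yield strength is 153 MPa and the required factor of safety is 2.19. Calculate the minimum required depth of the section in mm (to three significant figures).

σ_allow = 153/2.19 = 69.86 MPa.
For a rectangular section σ = 6M/(bh²), so h² = 6M/(b σ_allow) = 6×1.6100×10^8/(104×69.86) = 133000 mm².
h = 364.6 mm.

h = 365 mm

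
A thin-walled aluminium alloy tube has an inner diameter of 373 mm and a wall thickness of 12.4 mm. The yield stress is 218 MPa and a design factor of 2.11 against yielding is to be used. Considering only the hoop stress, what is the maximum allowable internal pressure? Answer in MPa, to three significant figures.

σ_allow = 218/2.11 = 103.3 MPa.
σ_h = pD/(2t) → p_allow = 2σ_allow t/D = 2×103.3×12.4/373 = 6.869 MPa.

p_allow = 6.87 MPa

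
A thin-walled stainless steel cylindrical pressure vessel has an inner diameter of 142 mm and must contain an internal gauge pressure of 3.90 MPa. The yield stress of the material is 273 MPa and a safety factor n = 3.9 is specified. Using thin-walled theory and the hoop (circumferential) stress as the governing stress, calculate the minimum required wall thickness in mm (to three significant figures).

t = 3.96 mm

σ_allow = 273/3.9 = 70.00 MPa.
Hoop stress σ_h = pD/(2t), so t = pD/(2σ_allow) = 3.90×142/(2×70.00) = 3.956 mm.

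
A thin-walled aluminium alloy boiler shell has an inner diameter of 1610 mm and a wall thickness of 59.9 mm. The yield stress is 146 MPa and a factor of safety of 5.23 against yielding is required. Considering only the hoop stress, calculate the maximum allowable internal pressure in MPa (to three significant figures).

σ_allow = 146/5.23 = 27.92 MPa.
σ_h = pD/(2t) → p_allow = 2σ_allow t/D = 2×27.92×59.9/1610 = 2.077 MPa.

p_allow = 2.08 MPa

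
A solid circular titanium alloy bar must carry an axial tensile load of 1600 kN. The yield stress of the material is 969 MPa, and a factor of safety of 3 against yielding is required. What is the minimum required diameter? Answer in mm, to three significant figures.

Allowable stress σ_allow = 969/3 = 323.0 MPa.
Required area A = F/σ_allow = 1600000/323.0 = 4954 mm².
A = πd²/4 → d = √(4A/π) = 79.42 mm.

d = 79.4 mm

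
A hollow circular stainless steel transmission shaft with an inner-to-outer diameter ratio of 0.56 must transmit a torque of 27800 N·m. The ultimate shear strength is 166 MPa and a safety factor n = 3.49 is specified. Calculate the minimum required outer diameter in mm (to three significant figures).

τ_allow = 166/3.49 = 47.56 MPa.
For a hollow shaft τ = 16T/[πd_o³(1−k⁴)] with k = 0.56, so 1−k⁴ = 0.9017.
d_o³ = 16T/[π τ_allow (1−k⁴)] = 16×2.7800×10^7/(π×47.56×0.9017) = 3.301×10^6 mm³.
d_o = 148.9 mm.

d_o = 149 mm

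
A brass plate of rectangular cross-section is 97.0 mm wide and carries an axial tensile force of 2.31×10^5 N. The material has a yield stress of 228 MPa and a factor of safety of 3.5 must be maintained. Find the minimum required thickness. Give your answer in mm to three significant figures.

t = 36.6 mm

σ_allow = 228/3.5 = 65.14 MPa.
Required area A = F/σ_allow = 231000/65.14 = 3546 mm².
t = A/w = 3546/97.0 = 36.56 mm.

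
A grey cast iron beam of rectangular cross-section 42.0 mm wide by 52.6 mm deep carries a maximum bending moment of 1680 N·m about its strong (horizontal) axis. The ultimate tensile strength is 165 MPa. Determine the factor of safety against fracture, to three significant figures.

Section modulus S = bh²/6 = 42.0×52.6²/6 = 19370 mm³.
σ = M/S = 1680000/19370 = 86.74 MPa.
n = 165/86.74 = 1.902.

n = 1.90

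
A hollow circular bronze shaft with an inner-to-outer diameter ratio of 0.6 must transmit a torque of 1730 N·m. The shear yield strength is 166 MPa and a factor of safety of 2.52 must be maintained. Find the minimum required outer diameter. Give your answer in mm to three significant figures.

τ_allow = 166/2.52 = 65.87 MPa.
For a hollow shaft τ = 16T/[πd_o³(1−k⁴)] with k = 0.6, so 1−k⁴ = 0.8704.
d_o³ = 16T/[π τ_allow (1−k⁴)] = 16×1730000/(π×65.87×0.8704) = 153700 mm³.
d_o = 53.56 mm.

d_o = 53.6 mm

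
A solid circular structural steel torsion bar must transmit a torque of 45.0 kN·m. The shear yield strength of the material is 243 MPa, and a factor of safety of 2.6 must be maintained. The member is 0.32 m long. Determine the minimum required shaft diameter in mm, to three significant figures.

d = 135 mm

Allowable shear stress τ_allow = 243/2.6 = 93.46 MPa.
For a solid shaft τ = 16T/(πd³), so d³ = 16T/(π τ_allow) = 16×4.5000×10^7/(π×93.46) = 2.452×10^6 mm³.
d = (2.452×10^6)^(1/3) = 134.8 mm.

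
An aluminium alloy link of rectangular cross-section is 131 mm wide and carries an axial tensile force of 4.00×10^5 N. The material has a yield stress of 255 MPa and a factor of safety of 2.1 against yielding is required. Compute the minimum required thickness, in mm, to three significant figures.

σ_allow = 255/2.1 = 121.4 MPa.
Required area A = F/σ_allow = 400000/121.4 = 3294 mm².
t = A/w = 3294/131 = 25.15 mm.

t = 25.1 mm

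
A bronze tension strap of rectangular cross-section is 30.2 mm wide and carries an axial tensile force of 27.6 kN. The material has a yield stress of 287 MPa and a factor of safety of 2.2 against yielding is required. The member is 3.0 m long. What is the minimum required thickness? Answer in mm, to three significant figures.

σ_allow = 287/2.2 = 130.5 MPa.
Required area A = F/σ_allow = 27600/130.5 = 211.6 mm².
t = A/w = 211.6/30.2 = 7.006 mm.

t = 7.01 mm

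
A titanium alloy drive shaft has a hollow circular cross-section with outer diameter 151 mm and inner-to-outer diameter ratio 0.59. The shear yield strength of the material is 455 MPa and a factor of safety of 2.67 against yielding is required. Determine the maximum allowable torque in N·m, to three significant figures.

τ_allow = 455/2.67 = 170.4 MPa.
For a hollow shaft T_allow = τ_allow·πd_o³(1−k⁴)/16 with 1−k⁴ = 0.8788, so πd_o³(1−k⁴)/16 = 594100 mm³.
T_allow = 170.4×594100 = 1.012×10^8 N·mm = 101200 N·m.

T_allow = 1.01×10^5 N·m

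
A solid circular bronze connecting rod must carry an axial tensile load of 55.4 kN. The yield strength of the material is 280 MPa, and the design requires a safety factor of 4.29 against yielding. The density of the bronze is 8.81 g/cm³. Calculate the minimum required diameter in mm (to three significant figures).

Allowable stress σ_allow = 280/4.29 = 65.27 MPa.
Required area A = F/σ_allow = 55400/65.27 = 848.8 mm².
A = πd²/4 → d = √(4A/π) = 32.87 mm.

d = 32.9 mm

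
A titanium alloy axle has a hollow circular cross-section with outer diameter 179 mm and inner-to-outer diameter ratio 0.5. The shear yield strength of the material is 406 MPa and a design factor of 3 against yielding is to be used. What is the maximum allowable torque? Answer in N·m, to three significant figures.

τ_allow = 406/3 = 135.3 MPa.
For a hollow shaft T_allow = τ_allow·πd_o³(1−k⁴)/16 with 1−k⁴ = 0.9375, so πd_o³(1−k⁴)/16 = 1.056×10^6 mm³.
T_allow = 135.3×1.056×10^6 = 1.429×10^8 N·mm = 142900 N·m.

T_allow = 1.43×10^5 N·m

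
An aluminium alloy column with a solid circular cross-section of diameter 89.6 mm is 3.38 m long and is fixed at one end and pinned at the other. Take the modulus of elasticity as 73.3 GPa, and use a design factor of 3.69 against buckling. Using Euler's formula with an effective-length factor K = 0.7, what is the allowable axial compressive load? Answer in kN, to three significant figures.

P_allow = 111 kN

I = πd⁴/64 = π×89.6⁴/64 = 3.164×10^6 mm⁴.
Effective length L_e = KL = 0.7×3.38 m = 2366 mm.
Euler critical load P_cr = π²EI/L_e² = π²×73300×3.164×10^6/2366² = 408900 N.
P_allow = P_cr/n = 408900/3.69 = 110800 N.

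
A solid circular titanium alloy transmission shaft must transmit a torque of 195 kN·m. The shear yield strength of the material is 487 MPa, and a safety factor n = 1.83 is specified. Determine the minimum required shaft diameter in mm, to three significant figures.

d = 155 mm

Allowable shear stress τ_allow = 487/1.83 = 266.1 MPa.
For a solid shaft τ = 16T/(πd³), so d³ = 16T/(π τ_allow) = 16×1.9500×10^8/(π×266.1) = 3.732×10^6 mm³.
d = (3.732×10^6)^(1/3) = 155.1 mm.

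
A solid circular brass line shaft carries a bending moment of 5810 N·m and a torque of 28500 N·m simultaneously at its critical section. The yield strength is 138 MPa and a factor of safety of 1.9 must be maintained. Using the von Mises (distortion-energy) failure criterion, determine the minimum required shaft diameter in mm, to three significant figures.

σ_allow = σ_y/n = 138/1.9 = 72.63 MPa.
For a solid shaft σ_b = 32M/(πd³) and τ = 16T/(πd³), so the von Mises stress is σ' = (16/πd³)·√(4M²+3T²).
√(4M²+3T²) = √(4×(5.810×10^6)² + 3×(2.850×10^7)²) = 5.071×10^7 N·mm.
d³ = 16×5.071×10^7/(π×72.63) = 3.556×10^6 mm³.
d = 152.6 mm.

d = 153 mm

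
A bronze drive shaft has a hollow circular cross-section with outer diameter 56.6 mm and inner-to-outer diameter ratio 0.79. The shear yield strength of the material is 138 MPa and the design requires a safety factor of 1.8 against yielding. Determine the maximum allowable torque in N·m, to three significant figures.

τ_allow = 138/1.8 = 76.67 MPa.
For a hollow shaft T_allow = τ_allow·πd_o³(1−k⁴)/16 with 1−k⁴ = 0.6105, so πd_o³(1−k⁴)/16 = 21740 mm³.
T_allow = 76.67×21740 = 1.666×10^6 N·mm = 1666 N·m.

T_allow = 1670 N·m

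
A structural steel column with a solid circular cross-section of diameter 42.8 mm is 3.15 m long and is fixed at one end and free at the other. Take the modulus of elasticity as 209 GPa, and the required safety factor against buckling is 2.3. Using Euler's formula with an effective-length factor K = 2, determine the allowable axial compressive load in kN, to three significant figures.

I = πd⁴/64 = π×42.8⁴/64 = 164700 mm⁴.
Effective length L_e = KL = 2×3.15 m = 6300 mm.
Euler critical load P_cr = π²EI/L_e² = π²×209000×164700/6300² = 8561 N.
P_allow = P_cr/n = 8561/2.3 = 3722 N.

P_allow = 3.72 kN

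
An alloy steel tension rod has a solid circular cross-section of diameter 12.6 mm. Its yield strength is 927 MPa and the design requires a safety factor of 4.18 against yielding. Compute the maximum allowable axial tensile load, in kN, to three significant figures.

F_allow = 27.7 kN

σ_allow = 927/4.18 = 221.8 MPa.
A = πd²/4 = π×12.6²/4 = 124.7 mm².
F_allow = σ_allow × A = 221.8×124.7 = 27650 N.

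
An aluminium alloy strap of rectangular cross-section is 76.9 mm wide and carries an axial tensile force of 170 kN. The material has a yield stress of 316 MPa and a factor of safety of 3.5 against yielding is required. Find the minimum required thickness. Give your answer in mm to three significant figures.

t = 24.5 mm

σ_allow = 316/3.5 = 90.29 MPa.
Required area A = F/σ_allow = 170000/90.29 = 1883 mm².
t = A/w = 1883/76.9 = 24.49 mm.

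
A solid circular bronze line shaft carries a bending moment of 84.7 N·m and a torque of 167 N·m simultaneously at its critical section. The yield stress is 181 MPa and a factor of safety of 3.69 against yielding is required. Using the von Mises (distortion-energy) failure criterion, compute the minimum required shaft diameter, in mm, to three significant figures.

σ_allow = σ_y/n = 181/3.69 = 49.05 MPa.
For a solid shaft σ_b = 32M/(πd³) and τ = 16T/(πd³), so the von Mises stress is σ' = (16/πd³)·√(4M²+3T²).
√(4M²+3T²) = √(4×(84700)² + 3×(167000)²) = 335200 N·mm.
d³ = 16×335200/(π×49.05) = 34800 mm³.
d = 32.65 mm.

d = 32.6 mm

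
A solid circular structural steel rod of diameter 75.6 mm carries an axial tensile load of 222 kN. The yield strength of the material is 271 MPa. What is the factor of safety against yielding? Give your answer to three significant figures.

A = πd²/4 = 4489 mm².
σ = F/A = 222000/4489 = 49.46 MPa.
n = 271/49.46 = 5.480.

n = 5.48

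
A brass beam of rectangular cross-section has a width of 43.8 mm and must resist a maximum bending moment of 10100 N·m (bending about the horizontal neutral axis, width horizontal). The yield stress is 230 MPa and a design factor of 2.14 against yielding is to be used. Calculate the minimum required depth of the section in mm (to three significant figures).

σ_allow = 230/2.14 = 107.5 MPa.
For a rectangular section σ = 6M/(bh²), so h² = 6M/(b σ_allow) = 6×1.0100×10^7/(43.8×107.5) = 12870 mm².
h = 113.5 mm.

h = 113 mm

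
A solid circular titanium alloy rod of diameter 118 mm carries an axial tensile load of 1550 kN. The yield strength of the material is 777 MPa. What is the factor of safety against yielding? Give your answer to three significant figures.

A = πd²/4 = 10940 mm².
σ = F/A = 1550000/10940 = 141.7 MPa.
n = 777/141.7 = 5.482.

n = 5.48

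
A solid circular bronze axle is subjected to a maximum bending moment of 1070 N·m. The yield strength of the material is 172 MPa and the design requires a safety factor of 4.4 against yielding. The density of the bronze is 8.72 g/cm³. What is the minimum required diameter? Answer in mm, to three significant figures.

σ_allow = 172/4.4 = 39.09 MPa.
For a solid circular section σ = 32M/(πd³), so d³ = 32M/(π σ_allow) = 32×1070000/(π×39.09) = 278800 mm³.
d = 65.33 mm.

d = 65.3 mm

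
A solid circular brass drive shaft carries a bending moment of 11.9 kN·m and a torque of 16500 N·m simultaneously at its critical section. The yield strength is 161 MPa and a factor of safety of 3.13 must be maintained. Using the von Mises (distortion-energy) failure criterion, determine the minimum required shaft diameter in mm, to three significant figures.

d = 154 mm

σ_allow = σ_y/n = 161/3.13 = 51.44 MPa.
For a solid shaft σ_b = 32M/(πd³) and τ = 16T/(πd³), so the von Mises stress is σ' = (16/πd³)·√(4M²+3T²).
√(4M²+3T²) = √(4×(1.190×10^7)² + 3×(1.650×10^7)²) = 3.719×10^7 N·mm.
d³ = 16×3.719×10^7/(π×51.44) = 3.682×10^6 mm³.
d = 154.4 mm.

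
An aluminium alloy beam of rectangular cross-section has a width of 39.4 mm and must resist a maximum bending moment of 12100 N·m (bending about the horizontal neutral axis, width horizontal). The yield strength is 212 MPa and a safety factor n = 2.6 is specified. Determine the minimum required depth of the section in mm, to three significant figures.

σ_allow = 212/2.6 = 81.54 MPa.
For a rectangular section σ = 6M/(bh²), so h² = 6M/(b σ_allow) = 6×1.2100×10^7/(39.4×81.54) = 22600 mm².
h = 150.3 mm.

h = 150 mm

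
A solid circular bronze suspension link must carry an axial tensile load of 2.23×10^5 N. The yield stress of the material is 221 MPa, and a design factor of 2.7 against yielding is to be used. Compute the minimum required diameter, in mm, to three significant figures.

d = 58.9 mm

Allowable stress σ_allow = 221/2.7 = 81.85 MPa.
Required area A = F/σ_allow = 223000/81.85 = 2724 mm².
A = πd²/4 → d = √(4A/π) = 58.90 mm.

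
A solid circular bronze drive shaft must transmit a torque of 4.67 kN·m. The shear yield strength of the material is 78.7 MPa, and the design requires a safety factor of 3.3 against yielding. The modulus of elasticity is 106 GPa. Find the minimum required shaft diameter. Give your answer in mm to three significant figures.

d = 99.9 mm

Allowable shear stress τ_allow = 78.7/3.3 = 23.85 MPa.
For a solid shaft τ = 16T/(πd³), so d³ = 16T/(π τ_allow) = 16×4670000/(π×23.85) = 997300 mm³.
d = (997300)^(1/3) = 99.91 mm.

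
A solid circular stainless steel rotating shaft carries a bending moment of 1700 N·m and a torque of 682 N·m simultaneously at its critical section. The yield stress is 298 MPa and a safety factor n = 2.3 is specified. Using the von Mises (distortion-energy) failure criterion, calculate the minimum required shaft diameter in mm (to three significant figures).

σ_allow = σ_y/n = 298/2.3 = 129.6 MPa.
For a solid shaft σ_b = 32M/(πd³) and τ = 16T/(πd³), so the von Mises stress is σ' = (16/πd³)·√(4M²+3T²).
√(4M²+3T²) = √(4×(1.700×10^6)² + 3×(682000)²) = 3.599×10^6 N·mm.
d³ = 16×3.599×10^6/(π×129.6) = 141500 mm³.
d = 52.11 mm.

d = 52.1 mm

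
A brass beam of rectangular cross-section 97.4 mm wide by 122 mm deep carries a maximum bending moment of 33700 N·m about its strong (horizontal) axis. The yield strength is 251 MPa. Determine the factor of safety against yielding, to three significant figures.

n = 1.80

Section modulus S = bh²/6 = 97.4×122²/6 = 241600 mm³.
σ = M/S = 3.3700×10^7/241600 = 139.5 MPa.
n = 251/139.5 = 1.800.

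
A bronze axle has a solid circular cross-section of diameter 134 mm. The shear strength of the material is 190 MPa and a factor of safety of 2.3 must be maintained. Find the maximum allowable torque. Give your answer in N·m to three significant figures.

T_allow = 39000 N·m

τ_allow = 190/2.3 = 82.61 MPa.
For a solid shaft T_allow = τ_allow·πd³/16; πd³/16 = π×134³/16 = 472400 mm³.
T_allow = 82.61×472400 = 3.903×10^7 N·mm = 39030 N·m.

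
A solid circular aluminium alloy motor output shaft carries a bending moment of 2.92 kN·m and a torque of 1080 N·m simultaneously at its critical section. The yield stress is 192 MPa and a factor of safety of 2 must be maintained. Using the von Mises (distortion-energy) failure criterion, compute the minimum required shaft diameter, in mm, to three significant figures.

d = 68.8 mm

σ_allow = σ_y/n = 192/2 = 96.00 MPa.
For a solid shaft σ_b = 32M/(πd³) and τ = 16T/(πd³), so the von Mises stress is σ' = (16/πd³)·√(4M²+3T²).
√(4M²+3T²) = √(4×(2.920×10^6)² + 3×(1.080×10^6)²) = 6.132×10^6 N·mm.
d³ = 16×6.132×10^6/(π×96.00) = 325300 mm³.
d = 68.78 mm.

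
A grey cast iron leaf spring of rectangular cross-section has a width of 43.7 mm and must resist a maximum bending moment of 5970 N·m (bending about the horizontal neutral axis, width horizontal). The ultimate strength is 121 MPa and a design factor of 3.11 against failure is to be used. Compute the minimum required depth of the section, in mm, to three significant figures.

σ_allow = 121/3.11 = 38.91 MPa.
For a rectangular section σ = 6M/(bh²), so h² = 6M/(b σ_allow) = 6×5970000/(43.7×38.91) = 21070 mm².
h = 145.1 mm.

h = 145 mm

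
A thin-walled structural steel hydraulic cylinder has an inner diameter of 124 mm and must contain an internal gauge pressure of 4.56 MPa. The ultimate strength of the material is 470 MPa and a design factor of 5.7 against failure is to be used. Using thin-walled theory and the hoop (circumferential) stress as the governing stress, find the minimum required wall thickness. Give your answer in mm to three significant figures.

t = 3.43 mm

σ_allow = 470/5.7 = 82.46 MPa.
Hoop stress σ_h = pD/(2t), so t = pD/(2σ_allow) = 4.56×124/(2×82.46) = 3.429 mm.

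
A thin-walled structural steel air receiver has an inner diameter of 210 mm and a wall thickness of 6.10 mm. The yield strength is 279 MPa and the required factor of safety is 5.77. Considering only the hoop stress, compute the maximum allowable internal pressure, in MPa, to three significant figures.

p_allow = 2.81 MPa

σ_allow = 279/5.77 = 48.35 MPa.
σ_h = pD/(2t) → p_allow = 2σ_allow t/D = 2×48.35×6.10/210 = 2.809 MPa.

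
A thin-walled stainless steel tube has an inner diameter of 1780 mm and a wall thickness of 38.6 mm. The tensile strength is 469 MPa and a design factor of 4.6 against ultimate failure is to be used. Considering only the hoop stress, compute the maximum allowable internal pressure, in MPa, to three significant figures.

p_allow = 4.42 MPa

σ_allow = 469/4.6 = 102.0 MPa.
σ_h = pD/(2t) → p_allow = 2σ_allow t/D = 2×102.0×38.6/1780 = 4.422 MPa.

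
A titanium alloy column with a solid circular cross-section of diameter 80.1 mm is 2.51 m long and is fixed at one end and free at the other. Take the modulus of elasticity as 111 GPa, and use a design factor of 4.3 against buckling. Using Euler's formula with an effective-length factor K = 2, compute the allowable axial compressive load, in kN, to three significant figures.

I = πd⁴/64 = π×80.1⁴/64 = 2.021×10^6 mm⁴.
Effective length L_e = KL = 2×2.51 m = 5020 mm.
Euler critical load P_cr = π²EI/L_e² = π²×111000×2.021×10^6/5020² = 87840 N.
P_allow = P_cr/n = 87840/4.3 = 20430 N.

P_allow = 20.4 kN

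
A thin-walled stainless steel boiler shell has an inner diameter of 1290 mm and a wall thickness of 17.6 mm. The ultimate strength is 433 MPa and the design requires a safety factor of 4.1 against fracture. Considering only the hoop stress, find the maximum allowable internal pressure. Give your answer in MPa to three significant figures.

σ_allow = 433/4.1 = 105.6 MPa.
σ_h = pD/(2t) → p_allow = 2σ_allow t/D = 2×105.6×17.6/1290 = 2.882 MPa.

p_allow = 2.88 MPa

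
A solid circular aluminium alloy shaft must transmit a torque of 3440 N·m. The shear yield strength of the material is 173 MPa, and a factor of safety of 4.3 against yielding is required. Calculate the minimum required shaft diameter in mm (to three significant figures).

Allowable shear stress τ_allow = 173/4.3 = 40.23 MPa.
For a solid shaft τ = 16T/(πd³), so d³ = 16T/(π τ_allow) = 16×3440000/(π×40.23) = 435500 mm³.
d = (435500)^(1/3) = 75.80 mm.

d = 75.8 mm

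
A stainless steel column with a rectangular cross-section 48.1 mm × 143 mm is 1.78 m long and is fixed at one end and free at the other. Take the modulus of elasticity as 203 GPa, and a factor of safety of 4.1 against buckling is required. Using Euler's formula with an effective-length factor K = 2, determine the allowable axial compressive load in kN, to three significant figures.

P_allow = 51.1 kN

Buckling occurs about the weak axis: I_min = h·b³/12 = 143×48.1³/12 = 1.326×10^6 mm⁴ (b = 48.1 mm is the smaller dimension).
Effective length L_e = KL = 2×1.78 m = 3560 mm.
Euler critical load P_cr = π²EI/L_e² = π²×203000×1.326×10^6/3560² = 209600 N.
P_allow = P_cr/n = 209600/4.1 = 51130 N.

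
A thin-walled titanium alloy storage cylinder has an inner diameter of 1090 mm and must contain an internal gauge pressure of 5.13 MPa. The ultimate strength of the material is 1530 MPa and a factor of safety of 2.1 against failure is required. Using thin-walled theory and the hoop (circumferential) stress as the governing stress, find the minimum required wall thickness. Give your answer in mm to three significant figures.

σ_allow = 1530/2.1 = 728.6 MPa.
Hoop stress σ_h = pD/(2t), so t = pD/(2σ_allow) = 5.13×1090/(2×728.6) = 3.837 mm.

t = 3.84 mm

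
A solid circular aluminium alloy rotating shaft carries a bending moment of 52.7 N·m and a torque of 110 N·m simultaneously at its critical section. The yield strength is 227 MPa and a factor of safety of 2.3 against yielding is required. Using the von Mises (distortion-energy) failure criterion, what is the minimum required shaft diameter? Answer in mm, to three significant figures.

σ_allow = σ_y/n = 227/2.3 = 98.70 MPa.
For a solid shaft σ_b = 32M/(πd³) and τ = 16T/(πd³), so the von Mises stress is σ' = (16/πd³)·√(4M²+3T²).
√(4M²+3T²) = √(4×(52700)² + 3×(110000)²) = 217700 N·mm.
d³ = 16×217700/(π×98.70) = 11240 mm³.
d = 22.40 mm.

d = 22.4 mm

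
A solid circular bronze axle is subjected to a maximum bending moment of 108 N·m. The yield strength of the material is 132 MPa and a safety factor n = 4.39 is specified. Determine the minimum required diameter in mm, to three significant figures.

σ_allow = 132/4.39 = 30.07 MPa.
For a solid circular section σ = 32M/(πd³), so d³ = 32M/(π σ_allow) = 32×108000/(π×30.07) = 36590 mm³.
d = 33.20 mm.

d = 33.2 mm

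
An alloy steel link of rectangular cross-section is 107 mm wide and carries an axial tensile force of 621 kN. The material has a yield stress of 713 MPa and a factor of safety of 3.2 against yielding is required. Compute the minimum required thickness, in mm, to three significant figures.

σ_allow = 713/3.2 = 222.8 MPa.
Required area A = F/σ_allow = 621000/222.8 = 2787 mm².
t = A/w = 2787/107 = 26.05 mm.

t = 26.0 mm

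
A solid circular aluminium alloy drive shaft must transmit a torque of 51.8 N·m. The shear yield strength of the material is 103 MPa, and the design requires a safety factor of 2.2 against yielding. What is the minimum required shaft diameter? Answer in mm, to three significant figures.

Allowable shear stress τ_allow = 103/2.2 = 46.82 MPa.
For a solid shaft τ = 16T/(πd³), so d³ = 16T/(π τ_allow) = 16×51800/(π×46.82) = 5635 mm³.
d = (5635)^(1/3) = 17.79 mm.

d = 17.8 mm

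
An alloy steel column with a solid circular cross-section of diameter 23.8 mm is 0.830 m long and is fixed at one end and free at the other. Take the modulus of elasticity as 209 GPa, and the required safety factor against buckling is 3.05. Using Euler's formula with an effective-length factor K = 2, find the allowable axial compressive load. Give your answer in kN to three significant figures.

P_allow = 3.87 kN

I = πd⁴/64 = π×23.8⁴/64 = 15750 mm⁴.
Effective length L_e = KL = 2×0.830 m = 1660 mm.
Euler critical load P_cr = π²EI/L_e² = π²×209000×15750/1660² = 11790 N.
P_allow = P_cr/n = 11790/3.05 = 3866 N.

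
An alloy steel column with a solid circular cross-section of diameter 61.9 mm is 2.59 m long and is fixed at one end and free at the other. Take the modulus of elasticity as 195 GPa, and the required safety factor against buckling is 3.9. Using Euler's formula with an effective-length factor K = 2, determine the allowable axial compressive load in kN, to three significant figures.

P_allow = 13.3 kN

I = πd⁴/64 = π×61.9⁴/64 = 720700 mm⁴.
Effective length L_e = KL = 2×2.59 m = 5180 mm.
Euler critical load P_cr = π²EI/L_e² = π²×195000×720700/5180² = 51690 N.
P_allow = P_cr/n = 51690/3.9 = 13250 N.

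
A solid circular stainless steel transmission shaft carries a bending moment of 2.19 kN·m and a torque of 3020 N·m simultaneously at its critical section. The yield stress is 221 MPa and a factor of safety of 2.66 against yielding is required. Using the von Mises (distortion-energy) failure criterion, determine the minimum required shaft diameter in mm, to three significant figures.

d = 74.8 mm

σ_allow = σ_y/n = 221/2.66 = 83.08 MPa.
For a solid shaft σ_b = 32M/(πd³) and τ = 16T/(πd³), so the von Mises stress is σ' = (16/πd³)·√(4M²+3T²).
√(4M²+3T²) = √(4×(2.190×10^6)² + 3×(3.020×10^6)²) = 6.822×10^6 N·mm.
d³ = 16×6.822×10^6/(π×83.08) = 418200 mm³.
d = 74.78 mm.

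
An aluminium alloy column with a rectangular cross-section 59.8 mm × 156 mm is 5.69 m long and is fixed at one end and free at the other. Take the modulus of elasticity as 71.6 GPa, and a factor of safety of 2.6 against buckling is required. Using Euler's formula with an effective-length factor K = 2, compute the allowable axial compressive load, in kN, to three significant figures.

P_allow = 5.83 kN

Buckling occurs about the weak axis: I_min = h·b³/12 = 156×59.8³/12 = 2.780×10^6 mm⁴ (b = 59.8 mm is the smaller dimension).
Effective length L_e = KL = 2×5.69 m = 11380 mm.
Euler critical load P_cr = π²EI/L_e² = π²×71600×2.780×10^6/11380² = 15170 N.
P_allow = P_cr/n = 15170/2.6 = 5834 N.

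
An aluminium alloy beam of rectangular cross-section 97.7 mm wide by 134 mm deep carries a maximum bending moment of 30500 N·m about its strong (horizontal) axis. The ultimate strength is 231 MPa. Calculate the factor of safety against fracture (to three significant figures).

Section modulus S = bh²/6 = 97.7×134²/6 = 292400 mm³.
σ = M/S = 3.0500×10^7/292400 = 104.3 MPa.
n = 231/104.3 = 2.214.

n = 2.21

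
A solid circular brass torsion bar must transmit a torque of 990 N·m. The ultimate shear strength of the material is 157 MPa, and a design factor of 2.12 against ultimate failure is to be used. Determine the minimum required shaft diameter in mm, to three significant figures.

d = 40.8 mm

Allowable shear stress τ_allow = 157/2.12 = 74.06 MPa.
For a solid shaft τ = 16T/(πd³), so d³ = 16T/(π τ_allow) = 16×990000/(π×74.06) = 68080 mm³.
d = (68080)^(1/3) = 40.83 mm.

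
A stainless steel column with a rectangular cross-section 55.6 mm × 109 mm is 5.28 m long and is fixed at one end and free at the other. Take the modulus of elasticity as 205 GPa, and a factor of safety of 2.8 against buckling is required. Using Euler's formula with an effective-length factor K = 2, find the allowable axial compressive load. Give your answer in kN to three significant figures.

Buckling occurs about the weak axis: I_min = h·b³/12 = 109×55.6³/12 = 1.561×10^6 mm⁴ (b = 55.6 mm is the smaller dimension).
Effective length L_e = KL = 2×5.28 m = 10560 mm.
Euler critical load P_cr = π²EI/L_e² = π²×205000×1.561×10^6/10560² = 28330 N.
P_allow = P_cr/n = 28330/2.8 = 10120 N.

P_allow = 10.1 kN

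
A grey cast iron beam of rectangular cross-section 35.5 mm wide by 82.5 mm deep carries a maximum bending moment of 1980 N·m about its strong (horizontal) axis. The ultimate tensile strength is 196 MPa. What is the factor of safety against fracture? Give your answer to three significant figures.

Section modulus S = bh²/6 = 35.5×82.5²/6 = 40270 mm³.
σ = M/S = 1980000/40270 = 49.17 MPa.
n = 196/49.17 = 3.986.

n = 3.99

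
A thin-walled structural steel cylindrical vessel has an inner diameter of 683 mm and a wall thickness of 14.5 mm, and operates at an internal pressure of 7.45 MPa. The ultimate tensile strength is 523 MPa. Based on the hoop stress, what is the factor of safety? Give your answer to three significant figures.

σ_h = pD/(2t) = 7.45×683/(2×14.5) = 175.5 MPa.
n = 523/175.5 = 2.981.

n = 2.98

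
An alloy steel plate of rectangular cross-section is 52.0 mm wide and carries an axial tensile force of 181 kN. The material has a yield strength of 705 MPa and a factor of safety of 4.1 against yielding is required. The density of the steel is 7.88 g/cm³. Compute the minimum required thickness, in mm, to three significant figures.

t = 20.2 mm

σ_allow = 705/4.1 = 172.0 MPa.
Required area A = F/σ_allow = 181000/172.0 = 1053 mm².
t = A/w = 1053/52.0 = 20.24 mm.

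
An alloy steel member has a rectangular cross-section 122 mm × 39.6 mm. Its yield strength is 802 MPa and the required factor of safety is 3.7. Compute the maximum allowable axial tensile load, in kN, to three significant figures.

σ_allow = 802/3.7 = 216.8 MPa.
A = 122×39.6 = 4831 mm².
F_allow = σ_allow × A = 216.8×4831 = 1.047×10^6 N.

F_allow = 1050 kN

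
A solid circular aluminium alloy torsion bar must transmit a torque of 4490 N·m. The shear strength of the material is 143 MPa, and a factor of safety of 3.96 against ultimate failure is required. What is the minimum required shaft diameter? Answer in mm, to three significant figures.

Allowable shear stress τ_allow = 143/3.96 = 36.11 MPa.
For a solid shaft τ = 16T/(πd³), so d³ = 16T/(π τ_allow) = 16×4490000/(π×36.11) = 633300 mm³.
d = (633300)^(1/3) = 85.87 mm.

d = 85.9 mm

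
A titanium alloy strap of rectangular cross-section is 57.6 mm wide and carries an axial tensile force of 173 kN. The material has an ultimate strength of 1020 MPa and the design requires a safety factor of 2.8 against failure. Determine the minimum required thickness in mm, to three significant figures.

σ_allow = 1020/2.8 = 364.3 MPa.
Required area A = F/σ_allow = 173000/364.3 = 474.9 mm².
t = A/w = 474.9/57.6 = 8.245 mm.

t = 8.24 mm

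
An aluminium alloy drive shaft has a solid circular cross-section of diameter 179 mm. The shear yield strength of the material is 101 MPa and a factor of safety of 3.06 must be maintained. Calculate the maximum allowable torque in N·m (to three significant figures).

τ_allow = 101/3.06 = 33.01 MPa.
For a solid shaft T_allow = τ_allow·πd³/16; πd³/16 = π×179³/16 = 1.126×10^6 mm³.
T_allow = 33.01×1.126×10^6 = 3.717×10^7 N·mm = 37170 N·m.

T_allow = 37200 N·m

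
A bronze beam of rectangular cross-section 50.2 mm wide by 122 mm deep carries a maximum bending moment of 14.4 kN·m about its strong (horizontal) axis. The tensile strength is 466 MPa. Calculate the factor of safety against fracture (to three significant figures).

n = 4.03

Section modulus S = bh²/6 = 50.2×122²/6 = 124500 mm³.
σ = M/S = 1.4400×10^7/124500 = 115.6 MPa.
n = 466/115.6 = 4.030.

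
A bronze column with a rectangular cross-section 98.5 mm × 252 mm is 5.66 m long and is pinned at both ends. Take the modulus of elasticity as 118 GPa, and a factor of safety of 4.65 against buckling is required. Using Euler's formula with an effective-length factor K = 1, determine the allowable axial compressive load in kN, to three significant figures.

P_allow = 157 kN

Buckling occurs about the weak axis: I_min = h·b³/12 = 252×98.5³/12 = 2.007×10^7 mm⁴ (b = 98.5 mm is the smaller dimension).
Effective length L_e = KL = 1×5.66 m = 5660 mm.
Euler critical load P_cr = π²EI/L_e² = π²×118000×2.007×10^7/5660² = 729600 N.
P_allow = P_cr/n = 729600/4.65 = 156900 N.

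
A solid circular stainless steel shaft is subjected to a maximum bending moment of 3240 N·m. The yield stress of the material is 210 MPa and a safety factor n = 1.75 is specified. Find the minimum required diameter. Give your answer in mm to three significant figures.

σ_allow = 210/1.75 = 120.0 MPa.
For a solid circular section σ = 32M/(πd³), so d³ = 32M/(π σ_allow) = 32×3240000/(π×120.0) = 275000 mm³.
d = 65.03 mm.

d = 65.0 mm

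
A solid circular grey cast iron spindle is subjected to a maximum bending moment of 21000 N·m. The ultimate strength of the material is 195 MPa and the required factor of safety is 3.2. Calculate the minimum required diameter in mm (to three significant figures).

d = 152 mm

σ_allow = 195/3.2 = 60.94 MPa.
For a solid circular section σ = 32M/(πd³), so d³ = 32M/(π σ_allow) = 32×2.1000×10^7/(π×60.94) = 3.510×10^6 mm³.
d = 152.0 mm.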